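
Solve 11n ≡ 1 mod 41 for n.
Since 41 is prime, by Fermat 11^(-1) ≡ 11^{39} ≡ 15 mod 41. Verify: 11 × 15 = 165 ≡ 1 mod 41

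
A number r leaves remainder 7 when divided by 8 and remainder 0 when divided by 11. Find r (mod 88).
M = 8 × 11 = 88. M₁ = 11, y₁ ≡ 3 (mod 8). M₂ = 8, y₂ ≡ 7 (mod 11). r = 7×11×3 + 0×8×7 ≡ 55 (mod 88)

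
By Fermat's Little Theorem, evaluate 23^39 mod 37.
By Fermat: 23^{36} ≡ 1 mod 37. So 23^{39} = 23^{36} · 23^{3} ≡ 23^{3} ≡ 31 mod 37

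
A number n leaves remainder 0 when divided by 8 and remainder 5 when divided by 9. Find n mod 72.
M = 8 × 9 = 72. M₁ = 9, y₁ ≡ 1 mod 8. M₂ = 8, y₂ ≡ 8 mod 9. n = 0×9×1 + 5×8×8 ≡ 32 mod 72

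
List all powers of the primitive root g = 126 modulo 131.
126^1, 126^2, ..., 126^{130} mod 131: [126, 25, 6, 101, 19, 36, 82, 114, 85, 99, 29, 117, 70, 43, 47, 27, 127, 20, 31, 107, 120, 55, 118, 65, 68, 53, 128, 15, 56, 113, 90, 74, 23, 16, 51, 7, 96, 44, 42, 52, 2, 121, 50, 12, 71, 38, 72, 33, 97, 39, 67, 58, 103, 9, 86, 94, 54, 123, 40, 62, 83, 109, 110, 105, 130, 5, 106, 125, 30, 112, 95, 49, 17, 46, 32, 102, 14, 61, 88, 84, 104, 4, 111, 100, 24, 11, 76, 13, 66, 63, 78, 3, 116, 75, 18, 41, 57, 108, 115, 80, 124, 35, 87, 89, 79, 129, 10, 81, 119, 60, 93, 59, 98, 34, 92, 64, 73, 28, 122, 45, 37, 77, 8, 91, 69, 48, 22, 21, 26, 1]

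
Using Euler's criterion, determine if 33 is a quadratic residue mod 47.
By Euler's criterion: 33^{23} ≡ 46 (mod 47). Since this equals -1 (≡ 46), 33 is not a QR.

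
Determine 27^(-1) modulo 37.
Since 37 is prime, by Fermat 27^(-1) ≡ 27^{35} ≡ 11 mod 37. Verify: 27 × 11 = 297 ≡ 1 mod 37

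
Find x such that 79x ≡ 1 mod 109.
Since 109 is prime, by Fermat 79^(-1) ≡ 79^{107} ≡ 69 mod 109. Verify: 79 × 69 = 5451 ≡ 1 mod 109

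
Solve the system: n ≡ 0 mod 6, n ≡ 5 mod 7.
M = 6 × 7 = 42. M₁ = 7, y₁ ≡ 1 mod 6. M₂ = 6, y₂ ≡ 6 mod 7. n = 0×7×1 + 5×6×6 ≡ 12 mod 42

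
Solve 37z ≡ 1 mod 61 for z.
Since 61 is prime, by Fermat 37^(-1) ≡ 37^{59} ≡ 33 mod 61. Verify: 37 × 33 = 1221 ≡ 1 mod 61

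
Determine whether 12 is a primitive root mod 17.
ord_17(12) divides 16. For each prime q|16: 12^{8}≡16, none ≡ 1. So 12 has order 16 and is a primitive root mod 17.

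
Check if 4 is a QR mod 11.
By Euler's criterion: 4^{5} ≡ 1 (mod 11). Since this equals 1, 4 is a QR.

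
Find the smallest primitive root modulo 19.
g = 2. Powers: [2, 4, 8, 16, 13, 7, 14, 9, 18, 17, ...] generates all 18 non-zero residues.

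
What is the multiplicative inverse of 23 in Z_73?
Since 73 is prime, by Fermat 23^(-1) ≡ 23^{71} ≡ 54 (mod 73). Verify: 23 × 54 = 1242 ≡ 1 (mod 73)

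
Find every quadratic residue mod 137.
Quadratic residues modulo 137: {1, 2, 4, 7, 8, 9, 11, 14, 15, 16, 17, 18, 19, 22, 25, 28, 30, 32, 34, 36, 37, 38, 39, 44, 49, 50, 56, 59, 60, 61, 63, 64, 65, 68, 69, 72, 73, 74, 76, 77, 78, 81, 87, 88, 93, 98, 99, 100, 101, 103, 105, 107, 109, 112, 115, 118, 119, 120, 121, 122, 123, 126, 128, 129, 130, 133, 135, 136}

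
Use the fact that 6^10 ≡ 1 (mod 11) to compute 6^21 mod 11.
By Fermat: 6^{10} ≡ 1 (mod 11). 21 = 2×10 + 1. So 6^{21} ≡ 6^{1} ≡ 6 (mod 11)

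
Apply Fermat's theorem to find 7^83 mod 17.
By Fermat: 7^{16} ≡ 1 mod 17. 83 = 5×16 + 3. So 7^{83} ≡ 7^{3} ≡ 3 mod 17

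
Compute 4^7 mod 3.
Using Fermat: 4^{2} ≡ 1 (mod 3). 7 ≡ 1 (mod 2). So 4^{7} ≡ 4^{1} ≡ 1 (mod 3)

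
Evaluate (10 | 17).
(10/17) = 10^{8} mod 17 = -1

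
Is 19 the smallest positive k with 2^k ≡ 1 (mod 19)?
Powers of 2 mod 19: 2^1≡2, 2^2≡4, 2^3≡8, 2^4≡16, 2^5≡13, 2^6≡7, 2^7≡14, 2^8≡9, 2^9≡18, 2^10≡17, 2^11≡15, 2^12≡11, 2^13≡3, 2^14≡6, 2^15≡12, 2^16≡5, 2^17≡10, 2^18≡1. Already 2^18≡1, so the order is 18 < 19. No, the actual order is 18.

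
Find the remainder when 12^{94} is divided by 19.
By Fermat: 12^{18} ≡ 1 (mod 19). 94 = 5×18 + 4. So 12^{94} ≡ 12^{4} ≡ 7 (mod 19)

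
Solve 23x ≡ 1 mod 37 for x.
Since 37 is prime, by Fermat 23^(-1) ≡ 23^{35} ≡ 29 mod 37. Verify: 23 × 29 = 667 ≡ 1 mod 37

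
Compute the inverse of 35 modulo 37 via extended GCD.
Extended GCD: 35(18) + 37(-17) = 1. So 35^(-1) ≡ 18 (mod 37). Verify: 35 × 18 = 630 ≡ 1 (mod 37)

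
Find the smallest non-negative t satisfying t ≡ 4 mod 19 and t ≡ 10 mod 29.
M = 19 × 29 = 551. M₁ = 29, y₁ ≡ 2 mod 19. M₂ = 19, y₂ ≡ 26 mod 29. t = 4×29×2 + 10×19×26 ≡ 213 mod 551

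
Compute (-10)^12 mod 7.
Using Fermat: (-10)^{6} ≡ 1 (mod 7). 12 ≡ 0 (mod 6). So (-10)^{12} ≡ (-10)^{0} ≡ 1 (mod 7)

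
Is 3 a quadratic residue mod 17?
By Euler's criterion: 3^{8} ≡ 16 (mod 17). Since this equals -1 (≡ 16), 3 is not a QR.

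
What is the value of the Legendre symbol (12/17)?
(12/17) = 12^{8} mod 17 = -1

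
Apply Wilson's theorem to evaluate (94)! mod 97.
(96)! = (94)! × (95) × (96) ≡ -1 mod 97. So (94)! ≡ -1 × [(96)(95)]^(-1) ≡ 48 mod 97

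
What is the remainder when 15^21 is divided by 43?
By repeated squaring (mod 43): 15^{1}≡15, 15^{2}≡10, 15^{4}≡14, 15^{8}≡24, 15^{16}≡17. Then 15^{21} = 15^{16+4+1} ≡ 17 × 14 × 15 ≡ 1 (mod 43)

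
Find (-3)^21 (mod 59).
By repeated squaring (mod 59): (-3)^{1}≡56, (-3)^{2}≡9, (-3)^{4}≡22, (-3)^{8}≡12, (-3)^{16}≡26. Then (-3)^{21} = (-3)^{16+4+1} ≡ 26 × 22 × 56 ≡ 54 (mod 59)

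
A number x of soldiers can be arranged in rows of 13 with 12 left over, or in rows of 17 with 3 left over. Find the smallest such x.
M = 13 × 17 = 221. M₁ = 17, y₁ ≡ 10 (mod 13). M₂ = 13, y₂ ≡ 4 (mod 17). x = 12×17×10 + 3×13×4 ≡ 207 (mod 221)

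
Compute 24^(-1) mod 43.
Since 43 is prime, by Fermat 24^(-1) ≡ 24^{41} ≡ 9 mod 43. Verify: 24 × 9 = 216 ≡ 1 mod 43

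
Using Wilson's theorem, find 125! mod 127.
(126)! = (125)! × (126) ≡ -1 mod 127. So (125)! ≡ -1 × (126)^(-1) ≡ (-1)×(-1) = 1 mod 127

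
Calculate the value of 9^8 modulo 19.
By repeated squaring mod 19: 9^{1}≡9, 9^{2}≡5, 9^{4}≡6, 9^{8}≡17. So 9^{8} ≡ 17 mod 19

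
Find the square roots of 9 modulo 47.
The square roots of 9 mod 47 are 3 and 44. Verify: 3² = 9 ≡ 9 (mod 47)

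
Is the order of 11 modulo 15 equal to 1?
Powers of 11 mod 15: 11^1≡11, 11^2≡1. 11^1≡11≢1, so ord ≠ 1. No, the actual order is 2.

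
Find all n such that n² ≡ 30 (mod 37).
The square roots of 30 mod 37 are 17 and 20. Verify: 17² = 289 ≡ 30 (mod 37)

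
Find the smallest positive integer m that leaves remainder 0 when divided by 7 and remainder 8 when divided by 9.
M = 7 × 9 = 63. M₁ = 9, y₁ ≡ 4 mod 7. M₂ = 7, y₂ ≡ 4 mod 9. m = 0×9×4 + 8×7×4 ≡ 35 mod 63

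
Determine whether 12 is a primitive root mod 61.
12^{15} ≡ 1 mod 61 and 15 < 60, so ord_61(12) = 15 ≠ 60 and 12 is not a primitive root.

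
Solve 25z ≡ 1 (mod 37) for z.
Since 37 is prime, by Fermat 25^(-1) ≡ 25^{35} ≡ 3 (mod 37). Verify: 25 × 3 = 75 ≡ 1 (mod 37)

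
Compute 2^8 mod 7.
Using Fermat: 2^{6} ≡ 1 (mod 7). 8 ≡ 2 (mod 6). So 2^{8} ≡ 2^{2} ≡ 4 (mod 7)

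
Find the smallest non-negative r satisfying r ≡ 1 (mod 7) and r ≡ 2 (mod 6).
M = 7 × 6 = 42. M₁ = 6, y₁ ≡ 6 (mod 7). M₂ = 7, y₂ ≡ 1 (mod 6). r = 1×6×6 + 2×7×1 ≡ 8 (mod 42)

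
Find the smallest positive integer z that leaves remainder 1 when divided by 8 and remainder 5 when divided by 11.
M = 8 × 11 = 88. M₁ = 11, y₁ ≡ 3 (mod 8). M₂ = 8, y₂ ≡ 7 (mod 11). z = 1×11×3 + 5×8×7 ≡ 49 (mod 88)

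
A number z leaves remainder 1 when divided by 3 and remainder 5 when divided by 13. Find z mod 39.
M = 3 × 13 = 39. M₁ = 13, y₁ ≡ 1 mod 3. M₂ = 3, y₂ ≡ 9 mod 13. z = 1×13×1 + 5×3×9 ≡ 31 mod 39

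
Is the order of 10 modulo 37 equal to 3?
Powers of 10 mod 37: 10^1≡10, 10^2≡26, 10^3≡1. First k with 10^k≡1 is k=3. Yes, ord_37(10) = 3.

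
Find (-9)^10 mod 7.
Using Fermat: (-9)^{6} ≡ 1 mod 7. 10 ≡ 4 mod 6. So (-9)^{10} ≡ (-9)^{4} ≡ 2 mod 7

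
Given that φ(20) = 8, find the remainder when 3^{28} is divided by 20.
By Euler: 3^{8} ≡ 1 (mod 20) since gcd(3, 20) = 1. 28 = 3×8 + 4. So 3^{28} ≡ 3^{4} ≡ 1 (mod 20)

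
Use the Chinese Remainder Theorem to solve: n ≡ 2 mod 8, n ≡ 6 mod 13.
M = 8 × 13 = 104. M₁ = 13, y₁ ≡ 5 mod 8. M₂ = 8, y₂ ≡ 5 mod 13. n = 2×13×5 + 6×8×5 ≡ 58 mod 104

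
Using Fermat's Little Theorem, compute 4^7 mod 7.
By Fermat: 4^{6} ≡ 1 mod 7. So 4^{7} = 4^{6} · 4^{1} ≡ 4^{1} ≡ 4 mod 7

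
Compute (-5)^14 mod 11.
Using Fermat: (-5)^{10} ≡ 1 (mod 11). 14 ≡ 4 (mod 10). So (-5)^{14} ≡ (-5)^{4} ≡ 9 (mod 11)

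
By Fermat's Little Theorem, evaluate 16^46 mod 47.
By Fermat's Little Theorem, 16^{46} ≡ 1 mod 47 since 47 is prime and gcd(16, 47) = 1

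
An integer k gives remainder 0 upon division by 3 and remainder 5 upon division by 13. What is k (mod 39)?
M = 3 × 13 = 39. M₁ = 13, y₁ ≡ 1 (mod 3). M₂ = 3, y₂ ≡ 9 (mod 13). k = 0×13×1 + 5×3×9 ≡ 18 (mod 39)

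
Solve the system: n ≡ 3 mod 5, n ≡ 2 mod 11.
M = 5 × 11 = 55. M₁ = 11, y₁ ≡ 1 mod 5. M₂ = 5, y₂ ≡ 9 mod 11. n = 3×11×1 + 2×5×9 ≡ 13 mod 55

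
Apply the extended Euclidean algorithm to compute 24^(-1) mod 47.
Extended GCD: 24(2) + 47(-1) = 1. So 24^(-1) ≡ 2 (mod 47). Verify: 24 × 2 = 48 ≡ 1 (mod 47)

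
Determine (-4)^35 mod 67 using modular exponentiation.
By repeated squaring (mod 67): (-4)^{1}≡63, (-4)^{2}≡16, (-4)^{4}≡55, (-4)^{8}≡10, (-4)^{16}≡33, (-4)^{32}≡17. Then (-4)^{35} = (-4)^{32+2+1} ≡ 17 × 16 × 63 ≡ 51 (mod 67)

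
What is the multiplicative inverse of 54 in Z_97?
Since 97 is prime, by Fermat 54^(-1) ≡ 54^{95} ≡ 9 (mod 97). Verify: 54 × 9 = 486 ≡ 1 (mod 97)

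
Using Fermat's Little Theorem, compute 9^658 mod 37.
By Fermat: 9^{36} ≡ 1 (mod 37). 658 ≡ 10 (mod 36). So 9^{658} ≡ 9^{10} ≡ 9 (mod 37)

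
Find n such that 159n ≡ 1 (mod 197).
Since 197 is prime, by Fermat 159^(-1) ≡ 159^{195} ≡ 57 (mod 197). Verify: 159 × 57 = 9063 ≡ 1 (mod 197)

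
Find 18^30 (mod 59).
By repeated squaring (mod 59): 18^{1}≡18, 18^{2}≡29, 18^{4}≡15, 18^{8}≡48, 18^{16}≡3. Then 18^{30} = 18^{16+8+4+2} ≡ 3 × 48 × 15 × 29 ≡ 41 (mod 59)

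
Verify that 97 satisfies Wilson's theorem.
(96)! mod 97 = 96. Since this equals -1 mod 97, Wilson confirms 97 is prime.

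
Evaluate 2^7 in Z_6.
By repeated squaring (mod 6): 2^{1}≡2, 2^{2}≡4, 2^{4}≡4. Then 2^{7} = 2^{4+2+1} ≡ 4 × 4 × 2 ≡ 2 (mod 6)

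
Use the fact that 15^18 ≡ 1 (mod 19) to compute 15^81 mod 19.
By Fermat: 15^{18} ≡ 1 (mod 19). 81 = 4×18 + 9. So 15^{81} ≡ 15^{9} ≡ 18 (mod 19)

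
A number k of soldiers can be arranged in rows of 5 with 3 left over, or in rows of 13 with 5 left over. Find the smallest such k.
M = 5 × 13 = 65. M₁ = 13, y₁ ≡ 2 (mod 5). M₂ = 5, y₂ ≡ 8 (mod 13). k = 3×13×2 + 5×5×8 ≡ 18 (mod 65)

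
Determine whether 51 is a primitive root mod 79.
51^{39} ≡ 1 mod 79 and 39 < 78, so ord_79(51) = 39 ≠ 78 and 51 is not a primitive root.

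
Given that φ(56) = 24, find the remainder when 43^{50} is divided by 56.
By Euler: 43^{24} ≡ 1 mod 56 since gcd(43, 56) = 1. 50 = 2×24 + 2. So 43^{50} ≡ 43^{2} ≡ 1 mod 56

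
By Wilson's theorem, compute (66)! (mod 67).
By Wilson's theorem, (66)! ≡ -1 ≡ 66 (mod 67)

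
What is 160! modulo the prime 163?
(162)! = (160)! × (161) × (162) ≡ -1 mod 163. So (160)! ≡ -1 × [(162)(161)]^(-1) ≡ 81 mod 163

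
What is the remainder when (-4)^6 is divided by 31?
By repeated squaring (mod 31): (-4)^{1}≡27, (-4)^{2}≡16, (-4)^{4}≡8. Then (-4)^{6} = (-4)^{4+2} ≡ 8 × 16 ≡ 4 (mod 31)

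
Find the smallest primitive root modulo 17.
g = 3. For each prime q|16: 3^{8}≡16, none ≡ 1, so ord_17(3) = 16 and 3 is a primitive root.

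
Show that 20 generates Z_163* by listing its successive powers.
20^1, 20^2, ..., 20^{162} mod 163: [20, 74, 13, 97, 147, 6, 120, 118, 78, 93, 67, 36, 68, 56, 142, 69, 76, 53, 82, 10, 37, 88, 130, 155, 3, 60, 59, 39, 128, 115, 18, 34, 28, 71, 116, 38, 108, 41, 5, 100, 44, 65, 159, 83, 30, 111, 101, 64, 139, 9, 17, 14, 117, 58, 19, 54, 102, 84, 50, 22, 114, 161, 123, 15, 137, 132, 32, 151, 86, 90, 7, 140, 29, 91, 27, 51, 42, 25, 11, 57, 162, 143, 89, 150, 66, 16, 157, 43, 45, 85, 70, 96, 127, 95, 107, 21, 94, 87, 110, 81, 153, 126, 75, 33, 8, 160, 103, 104, 124, 35, 48, 145, 129, 135, 92, 47, 125, 55, 122, 158, 63, 119, 98, 4, 80, 133, 52, 62, 99, 24, 154, 146, 149, 46, 105, 144, 109, 61, 79, 113, 141, 49, 2, 40, 148, 26, 31, 131, 12, 77, 73, 156, 23, 134, 72, 136, 112, 121, 138, 152, 106, 1]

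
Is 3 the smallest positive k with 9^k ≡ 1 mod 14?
Powers of 9 mod 14: 9^1≡9, 9^2≡11, 9^3≡1. First k with 9^k≡1 is k=3. Yes, ord_14(9) = 3.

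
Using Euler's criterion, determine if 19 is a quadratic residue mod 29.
By Euler's criterion: 19^{14} ≡ 28 (mod 29). Since this equals -1 (≡ 28), 19 is not a QR.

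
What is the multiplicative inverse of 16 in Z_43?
Since 43 is prime, by Fermat 16^(-1) ≡ 16^{41} ≡ 35 (mod 43). Verify: 16 × 35 = 560 ≡ 1 (mod 43)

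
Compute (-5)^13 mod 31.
By repeated squaring mod 31: (-5)^{1}≡26, (-5)^{2}≡25, (-5)^{4}≡5, (-5)^{8}≡25. Then (-5)^{13} = (-5)^{8+4+1} ≡ 25 × 5 × 26 ≡ 26 mod 31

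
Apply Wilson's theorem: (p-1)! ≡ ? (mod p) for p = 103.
By Wilson's theorem, (102)! ≡ -1 ≡ 102 mod 103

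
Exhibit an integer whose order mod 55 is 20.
2 has order 20 mod 55 since 2^{20} ≡ 1 (mod 55) and no smaller power works.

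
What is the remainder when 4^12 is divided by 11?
Using Fermat: 4^{10} ≡ 1 (mod 11). 12 ≡ 2 (mod 10). So 4^{12} ≡ 4^{2} ≡ 5 (mod 11)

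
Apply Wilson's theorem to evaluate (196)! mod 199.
(198)! = (196)! × (197) × (198) ≡ -1 (mod 199). So (196)! ≡ -1 × [(198)(197)]^(-1) ≡ 99 (mod 199)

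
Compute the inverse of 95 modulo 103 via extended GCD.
Extended GCD: 95(-13) + 103(12) = 1. So 95^(-1) ≡ -13 ≡ 90 mod 103. Verify: 95 × 90 = 8550 ≡ 1 mod 103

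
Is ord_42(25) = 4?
Powers of 25 mod 42: 25^1≡25, 25^2≡37, 25^3≡1. Already 25^3≡1, so the order is 3 < 4. No, the actual order is 3.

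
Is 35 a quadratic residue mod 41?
By Euler's criterion: 35^{20} ≡ 40 mod 41. Since this equals -1 (≡ 40), 35 is not a QR.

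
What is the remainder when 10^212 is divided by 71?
Using Fermat: 10^{70} ≡ 1 (mod 71). 212 ≡ 2 (mod 70). So 10^{212} ≡ 10^{2} ≡ 29 (mod 71)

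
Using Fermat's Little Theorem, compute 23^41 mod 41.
By Fermat: 23^{40} ≡ 1 mod 41. So 23^{41} = 23^{40} · 23^{1} ≡ 23^{1} ≡ 23 mod 41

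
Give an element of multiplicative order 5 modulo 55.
16 has order 5 mod 55 since 16^{5} ≡ 1 mod 55 and no smaller power works.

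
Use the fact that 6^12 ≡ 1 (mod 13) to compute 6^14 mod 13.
By Fermat: 6^{12} ≡ 1 (mod 13). So 6^{14} = 6^{12} · 6^{2} ≡ 6^{2} ≡ 10 (mod 13)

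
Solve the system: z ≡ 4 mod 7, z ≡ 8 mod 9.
M = 7 × 9 = 63. M₁ = 9, y₁ ≡ 4 mod 7. M₂ = 7, y₂ ≡ 4 mod 9. z = 4×9×4 + 8×7×4 ≡ 53 mod 63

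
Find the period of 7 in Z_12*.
Powers of 7 mod 12: 7^1≡7, 7^2≡1. So the order of 7 is 2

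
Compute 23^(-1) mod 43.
Since 43 is prime, by Fermat 23^(-1) ≡ 23^{41} ≡ 15 mod 43. Verify: 23 × 15 = 345 ≡ 1 mod 43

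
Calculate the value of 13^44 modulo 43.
Using Fermat: 13^{42} ≡ 1 (mod 43). 44 ≡ 2 (mod 42). So 13^{44} ≡ 13^{2} ≡ 40 (mod 43)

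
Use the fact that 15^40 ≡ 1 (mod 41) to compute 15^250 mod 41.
By Fermat: 15^{40} ≡ 1 (mod 41). 250 ≡ 10 (mod 40). So 15^{250} ≡ 15^{10} ≡ 32 (mod 41)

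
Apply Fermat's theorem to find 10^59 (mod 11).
By Fermat: 10^{10} ≡ 1 (mod 11). 59 = 5×10 + 9. So 10^{59} ≡ 10^{9} ≡ 10 (mod 11)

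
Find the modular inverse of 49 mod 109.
Since 109 is prime, by Fermat 49^(-1) ≡ 49^{107} ≡ 89 mod 109. Verify: 49 × 89 = 4361 ≡ 1 mod 109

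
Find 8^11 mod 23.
By repeated squaring mod 23: 8^{1}≡8, 8^{2}≡18, 8^{4}≡2, 8^{8}≡4. Then 8^{11} = 8^{8+2+1} ≡ 4 × 18 × 8 ≡ 1 mod 23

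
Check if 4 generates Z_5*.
4^{2} ≡ 1 (mod 5) and 2 < 4, so ord_5(4) = 2 ≠ 4 and 4 is not a primitive root.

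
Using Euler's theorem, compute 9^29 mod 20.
By Euler: 9^{8} ≡ 1 mod 20 since gcd(9, 20) = 1. 29 = 3×8 + 5. So 9^{29} ≡ 9^{5} ≡ 9 mod 20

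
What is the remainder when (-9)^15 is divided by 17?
By repeated squaring (mod 17): (-9)^{1}≡8, (-9)^{2}≡13, (-9)^{4}≡16, (-9)^{8}≡1. Then (-9)^{15} = (-9)^{8+4+2+1} ≡ 1 × 16 × 13 × 8 ≡ 15 (mod 17)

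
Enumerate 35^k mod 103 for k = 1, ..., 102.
35^1, 35^2, ..., 35^{102} mod 103: [35, 92, 27, 18, 12, 8, 74, 15, 10, 41, 96, 64, 77, 17, 80, 19, 47, 100, 101, 33, 22, 49, 67, 79, 87, 58, 73, 83, 21, 14, 78, 52, 69, 46, 65, 9, 6, 4, 37, 59, 5, 72, 48, 32, 90, 60, 40, 61, 75, 50, 102, 68, 11, 76, 85, 91, 95, 29, 88, 93, 62, 7, 39, 26, 86, 23, 84, 56, 3, 2, 70, 81, 54, 36, 24, 16, 45, 30, 20, 82, 89, 25, 51, 34, 57, 38, 94, 97, 99, 66, 44, 98, 31, 55, 71, 13, 43, 63, 42, 28, 53, 1]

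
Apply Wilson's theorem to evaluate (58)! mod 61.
(60)! = (58)! × (59) × (60) ≡ -1 (mod 61). So (58)! ≡ -1 × [(60)(59)]^(-1) ≡ 30 (mod 61)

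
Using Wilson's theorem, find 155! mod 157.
(156)! = (155)! × (156) ≡ -1 mod 157. So (155)! ≡ -1 × (156)^(-1) ≡ (-1)×(-1) = 1 mod 157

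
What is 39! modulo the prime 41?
(40)! = (39)! × (40) ≡ -1 mod 41. So (39)! ≡ -1 × (40)^(-1) ≡ (-1)×(-1) = 1 mod 41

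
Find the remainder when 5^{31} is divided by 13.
By Fermat: 5^{12} ≡ 1 (mod 13). 31 = 2×12 + 7. So 5^{31} ≡ 5^{7} ≡ 8 (mod 13)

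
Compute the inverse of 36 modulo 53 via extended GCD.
Extended GCD: 36(-25) + 53(17) = 1. So 36^(-1) ≡ -25 ≡ 28 mod 53. Verify: 36 × 28 = 1008 ≡ 1 mod 53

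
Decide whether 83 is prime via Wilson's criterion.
(82)! mod 83 = 82. Since 82 ≡ -1 mod 83, 83 is prime.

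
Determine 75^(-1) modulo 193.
Since 193 is prime, by Fermat 75^(-1) ≡ 75^{191} ≡ 175 mod 193. Verify: 75 × 175 = 13125 ≡ 1 mod 193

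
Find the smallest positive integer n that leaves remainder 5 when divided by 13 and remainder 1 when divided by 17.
M = 13 × 17 = 221. M₁ = 17, y₁ ≡ 10 mod 13. M₂ = 13, y₂ ≡ 4 mod 17. n = 5×17×10 + 1×13×4 ≡ 18 mod 221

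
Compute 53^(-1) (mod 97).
Since 97 is prime, by Fermat 53^(-1) ≡ 53^{95} ≡ 11 (mod 97). Verify: 53 × 11 = 583 ≡ 1 (mod 97)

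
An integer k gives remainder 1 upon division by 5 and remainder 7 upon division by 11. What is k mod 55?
M = 5 × 11 = 55. M₁ = 11, y₁ ≡ 1 mod 5. M₂ = 5, y₂ ≡ 9 mod 11. k = 1×11×1 + 7×5×9 ≡ 51 mod 55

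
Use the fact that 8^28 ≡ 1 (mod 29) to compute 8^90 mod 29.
By Fermat: 8^{28} ≡ 1 (mod 29). 90 = 3×28 + 6. So 8^{90} ≡ 8^{6} ≡ 13 (mod 29)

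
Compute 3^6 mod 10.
By repeated squaring mod 10: 3^{1}≡3, 3^{2}≡9, 3^{4}≡1. Then 3^{6} = 3^{4+2} ≡ 1 × 9 ≡ 9 mod 10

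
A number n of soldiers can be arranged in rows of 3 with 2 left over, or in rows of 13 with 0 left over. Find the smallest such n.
M = 3 × 13 = 39. M₁ = 13, y₁ ≡ 1 (mod 3). M₂ = 3, y₂ ≡ 9 (mod 13). n = 2×13×1 + 0×3×9 ≡ 26 (mod 39)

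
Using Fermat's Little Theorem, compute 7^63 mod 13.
By Fermat: 7^{12} ≡ 1 mod 13. 63 = 5×12 + 3. So 7^{63} ≡ 7^{3} ≡ 5 mod 13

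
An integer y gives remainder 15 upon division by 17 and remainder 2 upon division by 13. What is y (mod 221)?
M = 17 × 13 = 221. M₁ = 13, y₁ ≡ 4 (mod 17). M₂ = 17, y₂ ≡ 10 (mod 13). y = 15×13×4 + 2×17×10 ≡ 15 (mod 221)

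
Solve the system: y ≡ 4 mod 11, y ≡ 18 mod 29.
M = 11 × 29 = 319. M₁ = 29, y₁ ≡ 8 mod 11. M₂ = 11, y₂ ≡ 8 mod 29. y = 4×29×8 + 18×11×8 ≡ 279 mod 319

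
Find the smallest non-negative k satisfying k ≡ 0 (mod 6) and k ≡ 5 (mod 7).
M = 6 × 7 = 42. M₁ = 7, y₁ ≡ 1 (mod 6). M₂ = 6, y₂ ≡ 6 (mod 7). k = 0×7×1 + 5×6×6 ≡ 12 (mod 42)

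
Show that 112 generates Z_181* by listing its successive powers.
112^1, 112^2, ..., 112^{180} mod 181: [112, 55, 6, 129, 149, 36, 50, 170, 35, 119, 115, 29, 171, 147, 174, 121, 158, 139, 2, 43, 110, 12, 77, 117, 72, 100, 159, 70, 57, 49, 58, 161, 113, 167, 61, 135, 97, 4, 86, 39, 24, 154, 53, 144, 19, 137, 140, 114, 98, 116, 141, 45, 153, 122, 89, 13, 8, 172, 78, 48, 127, 106, 107, 38, 93, 99, 47, 15, 51, 101, 90, 125, 63, 178, 26, 16, 163, 156, 96, 73, 31, 33, 76, 5, 17, 94, 30, 102, 21, 180, 69, 126, 175, 52, 32, 145, 131, 11, 146, 62, 66, 152, 10, 34, 7, 60, 23, 42, 179, 138, 71, 169, 104, 64, 109, 81, 22, 111, 124, 132, 123, 20, 68, 14, 120, 46, 84, 177, 95, 142, 157, 27, 128, 37, 162, 44, 41, 67, 83, 65, 40, 136, 28, 59, 92, 168, 173, 9, 103, 133, 54, 75, 74, 143, 88, 82, 134, 166, 130, 80, 91, 56, 118, 3, 155, 165, 18, 25, 85, 108, 150, 148, 105, 176, 164, 87, 151, 79, 160, 1]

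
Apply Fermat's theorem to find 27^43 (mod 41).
By Fermat: 27^{40} ≡ 1 (mod 41). So 27^{43} = 27^{40} · 27^{3} ≡ 27^{3} ≡ 3 (mod 41)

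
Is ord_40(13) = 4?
Powers of 13 mod 40: 13^1≡13, 13^2≡9, 13^3≡37, 13^4≡1. First k with 13^k≡1 is k=4. Yes, ord_40(13) = 4.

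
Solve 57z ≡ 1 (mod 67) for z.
Since 67 is prime, by Fermat 57^(-1) ≡ 57^{65} ≡ 20 (mod 67). Verify: 57 × 20 = 1140 ≡ 1 (mod 67)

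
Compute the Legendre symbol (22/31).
(22/31) = 22^{15} mod 31 = -1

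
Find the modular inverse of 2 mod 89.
Since 89 is prime, by Fermat 2^(-1) ≡ 2^{87} ≡ 45 (mod 89). Verify: 2 × 45 = 90 ≡ 1 (mod 89)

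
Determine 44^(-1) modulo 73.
Since 73 is prime, by Fermat 44^(-1) ≡ 44^{71} ≡ 5 mod 73. Verify: 44 × 5 = 220 ≡ 1 mod 73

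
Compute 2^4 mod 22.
2^{4} = 16 ≡ 16 mod 22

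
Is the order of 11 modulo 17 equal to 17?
Powers of 11 mod 17: 11^1≡11, 11^2≡2, 11^3≡5, 11^4≡4, 11^5≡10, 11^6≡8, 11^7≡3, 11^8≡16, 11^9≡6, 11^10≡15, 11^11≡12, 11^12≡13, 11^13≡7, 11^14≡9, 11^15≡14, 11^16≡1. Already 11^16≡1, so the order is 16 < 17. No, the actual order is 16.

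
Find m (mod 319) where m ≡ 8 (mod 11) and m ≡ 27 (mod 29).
M = 11 × 29 = 319. M₁ = 29, y₁ ≡ 8 (mod 11). M₂ = 11, y₂ ≡ 8 (mod 29). m = 8×29×8 + 27×11×8 ≡ 85 (mod 319)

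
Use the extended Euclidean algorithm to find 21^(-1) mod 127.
Extended GCD: 21(-6) + 127(1) = 1. So 21^(-1) ≡ -6 ≡ 121 mod 127. Verify: 21 × 121 = 2541 ≡ 1 mod 127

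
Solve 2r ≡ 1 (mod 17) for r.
Since 17 is prime, by Fermat 2^(-1) ≡ 2^{15} ≡ 9 (mod 17). Verify: 2 × 9 = 18 ≡ 1 (mod 17)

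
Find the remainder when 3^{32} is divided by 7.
By Fermat: 3^{6} ≡ 1 mod 7. 32 = 5×6 + 2. So 3^{32} ≡ 3^{2} ≡ 2 mod 7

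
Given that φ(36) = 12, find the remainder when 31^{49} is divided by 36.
By Euler: 31^{12} ≡ 1 mod 36 since gcd(31, 36) = 1. 49 = 4×12 + 1. So 31^{49} ≡ 31^{1} ≡ 31 mod 36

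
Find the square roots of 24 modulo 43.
The square roots of 24 mod 43 are 14 and 29. Verify: 14² = 196 ≡ 24 mod 43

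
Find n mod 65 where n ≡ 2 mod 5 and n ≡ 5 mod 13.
M = 5 × 13 = 65. M₁ = 13, y₁ ≡ 2 mod 5. M₂ = 5, y₂ ≡ 8 mod 13. n = 2×13×2 + 5×5×8 ≡ 57 mod 65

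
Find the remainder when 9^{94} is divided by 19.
By Fermat: 9^{18} ≡ 1 mod 19. 94 = 5×18 + 4. So 9^{94} ≡ 9^{4} ≡ 6 mod 19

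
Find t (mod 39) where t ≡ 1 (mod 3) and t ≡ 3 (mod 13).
M = 3 × 13 = 39. M₁ = 13, y₁ ≡ 1 (mod 3). M₂ = 3, y₂ ≡ 9 (mod 13). t = 1×13×1 + 3×3×9 ≡ 16 (mod 39)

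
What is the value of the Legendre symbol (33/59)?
(33/59) = 33^{29} mod 59 = -1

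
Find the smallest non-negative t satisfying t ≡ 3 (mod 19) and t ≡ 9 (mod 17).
M = 19 × 17 = 323. M₁ = 17, y₁ ≡ 9 (mod 19). M₂ = 19, y₂ ≡ 9 (mod 17). t = 3×17×9 + 9×19×9 ≡ 60 (mod 323)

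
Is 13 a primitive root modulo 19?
ord_19(13) divides 18. For each prime q|18: 13^{9}≡18, 13^{6}≡11, none ≡ 1. So 13 has order 18 and is a primitive root mod 19.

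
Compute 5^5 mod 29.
By repeated squaring (mod 29): 5^{1}≡5, 5^{2}≡25, 5^{4}≡16. Then 5^{5} = 5^{4+1} ≡ 16 × 5 ≡ 22 (mod 29)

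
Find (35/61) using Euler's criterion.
(35/61) = 35^{30} mod 61 = -1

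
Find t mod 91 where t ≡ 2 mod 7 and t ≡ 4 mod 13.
M = 7 × 13 = 91. M₁ = 13, y₁ ≡ 6 mod 7. M₂ = 7, y₂ ≡ 2 mod 13. t = 2×13×6 + 4×7×2 ≡ 30 mod 91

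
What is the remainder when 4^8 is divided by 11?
By repeated squaring mod 11: 4^{1}≡4, 4^{2}≡5, 4^{4}≡3, 4^{8}≡9. So 4^{8} ≡ 9 mod 11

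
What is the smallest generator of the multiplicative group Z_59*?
g = 2. Powers: [2, 4, 8, 16, 32, 5, ...] generates all 58 non-zero residues.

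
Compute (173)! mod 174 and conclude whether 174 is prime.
(173)! mod 174 = 0. Since 0 ≢ -1 (mod 174), 174 is not prime.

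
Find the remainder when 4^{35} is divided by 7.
By Fermat: 4^{6} ≡ 1 mod 7. 35 = 5×6 + 5. So 4^{35} ≡ 4^{5} ≡ 2 mod 7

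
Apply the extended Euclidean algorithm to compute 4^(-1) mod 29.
Extended GCD: 4(-7) + 29(1) = 1. So 4^(-1) ≡ -7 ≡ 22 (mod 29). Verify: 4 × 22 = 88 ≡ 1 (mod 29)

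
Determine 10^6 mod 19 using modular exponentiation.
By repeated squaring mod 19: 10^{1}≡10, 10^{2}≡5, 10^{4}≡6. Then 10^{6} = 10^{4+2} ≡ 6 × 5 ≡ 11 mod 19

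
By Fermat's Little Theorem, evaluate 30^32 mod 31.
By Fermat: 30^{30} ≡ 1 (mod 31). So 30^{32} = 30^{30} · 30^{2} ≡ 30^{2} ≡ 1 (mod 31)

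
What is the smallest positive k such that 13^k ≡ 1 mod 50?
Powers of 13 mod 50: 13^1≡13, 13^2≡19, 13^3≡47, 13^4≡11, 13^5≡43, 13^6≡9, 13^7≡17, 13^8≡21, 13^9≡23, 13^10≡49, 13^11≡37, 13^12≡31, 13^13≡3, 13^14≡39, 13^15≡7, 13^16≡41, 13^17≡33, 13^18≡29, 13^19≡27, 13^20≡1. Order = 20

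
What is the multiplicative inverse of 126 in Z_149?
Since 149 is prime, by Fermat 126^(-1) ≡ 126^{147} ≡ 136 mod 149. Verify: 126 × 136 = 17136 ≡ 1 mod 149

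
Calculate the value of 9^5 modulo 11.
By repeated squaring mod 11: 9^{1}≡9, 9^{2}≡4, 9^{4}≡5. Then 9^{5} = 9^{4+1} ≡ 5 × 9 ≡ 1 mod 11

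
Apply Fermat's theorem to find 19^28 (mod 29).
By Fermat's Little Theorem, 19^{28} ≡ 1 (mod 29) since 29 is prime and gcd(19, 29) = 1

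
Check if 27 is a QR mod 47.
By Euler's criterion: 27^{23} ≡ 1 (mod 47). Since this equals 1, 27 is a QR.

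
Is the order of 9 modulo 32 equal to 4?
Powers of 9 mod 32: 9^1≡9, 9^2≡17, 9^3≡25, 9^4≡1. First k with 9^k≡1 is k=4. Yes, ord_32(9) = 4.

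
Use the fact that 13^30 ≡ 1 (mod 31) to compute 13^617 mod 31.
By Fermat: 13^{30} ≡ 1 (mod 31). 617 ≡ 17 (mod 30). So 13^{617} ≡ 13^{17} ≡ 17 (mod 31)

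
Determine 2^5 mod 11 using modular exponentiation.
By repeated squaring (mod 11): 2^{1}≡2, 2^{2}≡4, 2^{4}≡5. Then 2^{5} = 2^{4+1} ≡ 5 × 2 ≡ 10 (mod 11)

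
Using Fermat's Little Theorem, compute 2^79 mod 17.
By Fermat: 2^{16} ≡ 1 mod 17. 79 = 4×16 + 15. So 2^{79} ≡ 2^{15} ≡ 9 mod 17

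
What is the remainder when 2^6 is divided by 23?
By repeated squaring mod 23: 2^{1}≡2, 2^{2}≡4, 2^{4}≡16. Then 2^{6} = 2^{4+2} ≡ 16 × 4 ≡ 18 mod 23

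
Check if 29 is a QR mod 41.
By Euler's criterion: 29^{20} ≡ 40 mod 41. Since this equals -1 (≡ 40), 29 is not a QR.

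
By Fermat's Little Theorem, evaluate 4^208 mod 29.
By Fermat: 4^{28} ≡ 1 mod 29. 208 ≡ 12 mod 28. So 4^{208} ≡ 4^{12} ≡ 20 mod 29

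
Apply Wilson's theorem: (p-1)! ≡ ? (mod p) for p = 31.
By Wilson's theorem, (30)! ≡ -1 ≡ 30 mod 31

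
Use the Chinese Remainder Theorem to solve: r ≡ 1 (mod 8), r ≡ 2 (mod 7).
M = 8 × 7 = 56. M₁ = 7, y₁ ≡ 7 (mod 8). M₂ = 8, y₂ ≡ 1 (mod 7). r = 1×7×7 + 2×8×1 ≡ 9 (mod 56)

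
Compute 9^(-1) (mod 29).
Since 29 is prime, by Fermat 9^(-1) ≡ 9^{27} ≡ 13 (mod 29). Verify: 9 × 13 = 117 ≡ 1 (mod 29)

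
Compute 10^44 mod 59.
By repeated squaring mod 59: 10^{1}≡10, 10^{2}≡41, 10^{4}≡29, 10^{8}≡15, 10^{16}≡48, 10^{32}≡3. Then 10^{44} = 10^{32+8+4} ≡ 3 × 15 × 29 ≡ 7 mod 59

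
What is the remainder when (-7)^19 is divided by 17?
Using Fermat: (-7)^{16} ≡ 1 (mod 17). 19 ≡ 3 (mod 16). So (-7)^{19} ≡ (-7)^{3} ≡ 14 (mod 17)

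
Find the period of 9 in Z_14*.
Powers of 9 mod 14: 9^1≡9, 9^2≡11, 9^3≡1. ord_14(9) = 3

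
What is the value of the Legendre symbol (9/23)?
(9/23) = 9^{11} mod 23 = 1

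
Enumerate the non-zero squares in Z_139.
Squares in Z_139*: {1, 4, 5, 6, 7, 9, 11, 13, 16, 20, 24, 25, 28, 29, 30, 31, 34, 35, 36, 37, 38, 41, 42, 44, 45, 46, 47, 49, 51, 52, 54, 55, 57, 63, 64, 65, 66, 67, 69, 71, 77, 78, 79, 80, 81, 83, 86, 89, 91, 96, 99, 100, 106, 107, 112, 113, 116, 117, 118, 120, 121, 122, 124, 125, 127, 129, 131, 136, 137}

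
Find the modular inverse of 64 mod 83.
Since 83 is prime, by Fermat 64^(-1) ≡ 64^{81} ≡ 48 mod 83. Verify: 64 × 48 = 3072 ≡ 1 mod 83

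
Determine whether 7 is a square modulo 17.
By Euler's criterion: 7^{8} ≡ 16 (mod 17). Since this equals -1 (≡ 16), 7 is not a QR.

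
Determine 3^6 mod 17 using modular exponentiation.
By repeated squaring (mod 17): 3^{1}≡3, 3^{2}≡9, 3^{4}≡13. Then 3^{6} = 3^{4+2} ≡ 13 × 9 ≡ 15 (mod 17)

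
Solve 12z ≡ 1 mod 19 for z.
Since 19 is prime, by Fermat 12^(-1) ≡ 12^{17} ≡ 8 mod 19. Verify: 12 × 8 = 96 ≡ 1 mod 19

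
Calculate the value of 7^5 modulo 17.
By repeated squaring (mod 17): 7^{1}≡7, 7^{2}≡15, 7^{4}≡4. Then 7^{5} = 7^{4+1} ≡ 4 × 7 ≡ 11 (mod 17)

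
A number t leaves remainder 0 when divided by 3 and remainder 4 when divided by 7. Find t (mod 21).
M = 3 × 7 = 21. M₁ = 7, y₁ ≡ 1 (mod 3). M₂ = 3, y₂ ≡ 5 (mod 7). t = 0×7×1 + 4×3×5 ≡ 18 (mod 21)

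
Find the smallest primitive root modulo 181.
g = 2. For each prime q|180: 2^{90}≡180, 2^{60}≡48, 2^{36}≡59, none ≡ 1, so ord_181(2) = 180 and 2 is a primitive root.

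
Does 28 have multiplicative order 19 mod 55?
Powers of 28 mod 55: 28^1≡28, 28^2≡14, 28^3≡7, 28^4≡31, 28^5≡43, 28^6≡49, 28^7≡52, 28^8≡26, 28^9≡13, 28^10≡34, 28^11≡17, 28^12≡36, 28^13≡18, 28^14≡9, 28^15≡32, 28^16≡16, 28^17≡8, 28^18≡4, 28^19≡2, 28^20≡1. 28^19≡2≢1, so ord ≠ 19. No, the actual order is 20.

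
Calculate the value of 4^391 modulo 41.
Using Fermat: 4^{40} ≡ 1 mod 41. 391 ≡ 31 mod 40. So 4^{391} ≡ 4^{31} ≡ 4 mod 41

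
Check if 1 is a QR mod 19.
By Euler's criterion: 1^{9} ≡ 1 mod 19. Since this equals 1, 1 is a QR.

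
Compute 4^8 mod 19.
By repeated squaring (mod 19): 4^{1}≡4, 4^{2}≡16, 4^{4}≡9, 4^{8}≡5. So 4^{8} ≡ 5 (mod 19)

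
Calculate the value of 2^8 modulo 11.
By repeated squaring mod 11: 2^{1}≡2, 2^{2}≡4, 2^{4}≡5, 2^{8}≡3. So 2^{8} ≡ 3 mod 11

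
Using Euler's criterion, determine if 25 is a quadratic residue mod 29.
By Euler's criterion: 25^{14} ≡ 1 mod 29. Since this equals 1, 25 is a QR.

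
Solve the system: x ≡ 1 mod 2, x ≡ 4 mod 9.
M = 2 × 9 = 18. M₁ = 9, y₁ ≡ 1 mod 2. M₂ = 2, y₂ ≡ 5 mod 9. x = 1×9×1 + 4×2×5 ≡ 13 mod 18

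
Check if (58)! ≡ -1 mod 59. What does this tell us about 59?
(58)! mod 59 = 58. Since this equals -1 mod 59, Wilson confirms 59 is prime.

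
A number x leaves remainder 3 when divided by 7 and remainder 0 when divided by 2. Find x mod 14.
M = 7 × 2 = 14. M₁ = 2, y₁ ≡ 4 mod 7. M₂ = 7, y₂ ≡ 1 mod 2. x = 3×2×4 + 0×7×1 ≡ 10 mod 14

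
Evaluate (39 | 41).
(39/41) = 39^{20} mod 41 = 1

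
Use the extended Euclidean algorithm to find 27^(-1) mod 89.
Extended GCD: 27(33) + 89(-10) = 1. So 27^(-1) ≡ 33 mod 89. Verify: 27 × 33 = 891 ≡ 1 mod 89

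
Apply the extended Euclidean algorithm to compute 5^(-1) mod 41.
Extended GCD: 5(-8) + 41(1) = 1. So 5^(-1) ≡ -8 ≡ 33 (mod 41). Verify: 5 × 33 = 165 ≡ 1 (mod 41)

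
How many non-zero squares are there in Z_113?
The squaring map on Z_113* is 2-to-1, so there are (112)/2 = 56 QRs.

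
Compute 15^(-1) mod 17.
Since 17 is prime, by Fermat 15^(-1) ≡ 15^{15} ≡ 8 mod 17. Verify: 15 × 8 = 120 ≡ 1 mod 17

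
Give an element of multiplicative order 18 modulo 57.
2 has order 18 mod 57 since 2^{18} ≡ 1 (mod 57) and no smaller power works.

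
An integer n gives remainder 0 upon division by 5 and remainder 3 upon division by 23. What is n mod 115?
M = 5 × 23 = 115. M₁ = 23, y₁ ≡ 2 mod 5. M₂ = 5, y₂ ≡ 14 mod 23. n = 0×23×2 + 3×5×14 ≡ 95 mod 115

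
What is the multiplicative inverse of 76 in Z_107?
Since 107 is prime, by Fermat 76^(-1) ≡ 76^{105} ≡ 69 mod 107. Verify: 76 × 69 = 5244 ≡ 1 mod 107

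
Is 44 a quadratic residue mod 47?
By Euler's criterion: 44^{23} ≡ 46 mod 47. Since this equals -1 (≡ 46), 44 is not a QR.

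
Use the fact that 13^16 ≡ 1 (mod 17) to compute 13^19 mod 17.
By Fermat: 13^{16} ≡ 1 (mod 17). So 13^{19} = 13^{16} · 13^{3} ≡ 13^{3} ≡ 4 (mod 17)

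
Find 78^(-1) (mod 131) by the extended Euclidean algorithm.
Extended GCD: 78(42) + 131(-25) = 1. So 78^(-1) ≡ 42 (mod 131). Verify: 78 × 42 = 3276 ≡ 1 (mod 131)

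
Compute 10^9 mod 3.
Using Fermat: 10^{2} ≡ 1 (mod 3). 9 ≡ 1 (mod 2). So 10^{9} ≡ 10^{1} ≡ 1 (mod 3)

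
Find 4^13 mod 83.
By repeated squaring mod 83: 4^{1}≡4, 4^{2}≡16, 4^{4}≡7, 4^{8}≡49. Then 4^{13} = 4^{8+4+1} ≡ 49 × 7 × 4 ≡ 44 mod 83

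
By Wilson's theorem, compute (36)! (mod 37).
By Wilson's theorem, (36)! ≡ -1 ≡ 36 (mod 37)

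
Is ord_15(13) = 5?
Powers of 13 mod 15: 13^1≡13, 13^2≡4, 13^3≡7, 13^4≡1. Already 13^4≡1, so the order is 4 < 5. No, the actual order is 4.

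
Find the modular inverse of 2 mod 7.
Since 7 is prime, by Fermat 2^(-1) ≡ 2^{5} ≡ 4 (mod 7). Verify: 2 × 4 = 8 ≡ 1 (mod 7)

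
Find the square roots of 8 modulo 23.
The square roots of 8 mod 23 are 13 and 10. Verify: 13² = 169 ≡ 8 (mod 23)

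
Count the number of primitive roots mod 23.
A prime p has φ(p-1) primitive roots; here φ(22) = 10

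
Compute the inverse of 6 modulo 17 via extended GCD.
Extended GCD: 6(3) + 17(-1) = 1. So 6^(-1) ≡ 3 mod 17. Verify: 6 × 3 = 18 ≡ 1 mod 17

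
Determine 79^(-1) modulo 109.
Since 109 is prime, by Fermat 79^(-1) ≡ 79^{107} ≡ 69 (mod 109). Verify: 79 × 69 = 5451 ≡ 1 (mod 109)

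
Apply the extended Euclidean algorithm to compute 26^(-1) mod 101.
Extended GCD: 26(35) + 101(-9) = 1. So 26^(-1) ≡ 35 (mod 101). Verify: 26 × 35 = 910 ≡ 1 (mod 101)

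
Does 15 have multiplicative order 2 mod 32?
Powers of 15 mod 32: 15^1≡15, 15^2≡1. First k with 15^k≡1 is k=2. Yes, ord_32(15) = 2.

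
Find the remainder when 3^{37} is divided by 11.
By Fermat: 3^{10} ≡ 1 (mod 11). 37 = 3×10 + 7. So 3^{37} ≡ 3^{7} ≡ 9 (mod 11)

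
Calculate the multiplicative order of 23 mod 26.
Powers of 23 mod 26: 23^1≡23, 23^2≡9, 23^3≡25, 23^4≡3, 23^5≡17, 23^6≡1. Order = 6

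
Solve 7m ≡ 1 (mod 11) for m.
Since 11 is prime, by Fermat 7^(-1) ≡ 7^{9} ≡ 8 (mod 11). Verify: 7 × 8 = 56 ≡ 1 (mod 11)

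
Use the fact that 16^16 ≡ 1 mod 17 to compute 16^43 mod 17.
By Fermat: 16^{16} ≡ 1 mod 17. 43 = 2×16 + 11. So 16^{43} ≡ 16^{11} ≡ 16 mod 17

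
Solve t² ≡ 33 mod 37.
The square roots of 33 mod 37 are 12 and 25. Verify: 12² = 144 ≡ 33 mod 37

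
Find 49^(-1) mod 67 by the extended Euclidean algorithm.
Extended GCD: 49(26) + 67(-19) = 1. So 49^(-1) ≡ 26 mod 67. Verify: 49 × 26 = 1274 ≡ 1 mod 67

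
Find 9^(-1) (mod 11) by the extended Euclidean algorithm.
Extended GCD: 9(5) + 11(-4) = 1. So 9^(-1) ≡ 5 (mod 11). Verify: 9 × 5 = 45 ≡ 1 (mod 11)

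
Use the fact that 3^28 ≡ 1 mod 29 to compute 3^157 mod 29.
By Fermat: 3^{28} ≡ 1 mod 29. 157 ≡ 17 mod 28. So 3^{157} ≡ 3^{17} ≡ 2 mod 29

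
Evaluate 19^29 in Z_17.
Using Fermat: 19^{16} ≡ 1 (mod 17). 29 ≡ 13 (mod 16). So 19^{29} ≡ 19^{13} ≡ 15 (mod 17)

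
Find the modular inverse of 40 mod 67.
Since 67 is prime, by Fermat 40^(-1) ≡ 40^{65} ≡ 62 mod 67. Verify: 40 × 62 = 2480 ≡ 1 mod 67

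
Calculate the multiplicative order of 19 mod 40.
Powers of 19 mod 40: 19^1≡19, 19^2≡1. Order = 2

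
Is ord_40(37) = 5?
Powers of 37 mod 40: 37^1≡37, 37^2≡9, 37^3≡13, 37^4≡1. Already 37^4≡1, so the order is 4 < 5. No, the actual order is 4.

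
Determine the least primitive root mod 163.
g = 2. Powers: [2, 4, 8, 16, 32, 64, 128, 93, 23, 46, ...] generates all 162 non-zero residues.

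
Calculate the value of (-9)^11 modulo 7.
Using Fermat: (-9)^{6} ≡ 1 (mod 7). 11 ≡ 5 (mod 6). So (-9)^{11} ≡ (-9)^{5} ≡ 3 (mod 7)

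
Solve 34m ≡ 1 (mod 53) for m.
Since 53 is prime, by Fermat 34^(-1) ≡ 34^{51} ≡ 39 (mod 53). Verify: 34 × 39 = 1326 ≡ 1 (mod 53)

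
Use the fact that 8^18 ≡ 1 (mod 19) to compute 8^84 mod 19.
By Fermat: 8^{18} ≡ 1 (mod 19). 84 = 4×18 + 12. So 8^{84} ≡ 8^{12} ≡ 1 (mod 19)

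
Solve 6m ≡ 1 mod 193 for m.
Since 193 is prime, by Fermat 6^(-1) ≡ 6^{191} ≡ 161 mod 193. Verify: 6 × 161 = 966 ≡ 1 mod 193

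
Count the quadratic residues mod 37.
The squaring map on Z_37* is 2-to-1, so there are (36)/2 = 18 QRs.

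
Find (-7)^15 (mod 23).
By repeated squaring (mod 23): (-7)^{1}≡16, (-7)^{2}≡3, (-7)^{4}≡9, (-7)^{8}≡12. Then (-7)^{15} = (-7)^{8+4+2+1} ≡ 12 × 9 × 3 × 16 ≡ 9 (mod 23)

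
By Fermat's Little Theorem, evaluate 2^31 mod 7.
By Fermat: 2^{6} ≡ 1 mod 7. 31 = 5×6 + 1. So 2^{31} ≡ 2^{1} ≡ 2 mod 7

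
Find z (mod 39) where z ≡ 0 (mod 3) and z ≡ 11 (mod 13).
M = 3 × 13 = 39. M₁ = 13, y₁ ≡ 1 (mod 3). M₂ = 3, y₂ ≡ 9 (mod 13). z = 0×13×1 + 11×3×9 ≡ 24 (mod 39)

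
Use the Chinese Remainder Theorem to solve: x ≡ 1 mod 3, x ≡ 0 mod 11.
M = 3 × 11 = 33. M₁ = 11, y₁ ≡ 2 mod 3. M₂ = 3, y₂ ≡ 4 mod 11. x = 1×11×2 + 0×3×4 ≡ 22 mod 33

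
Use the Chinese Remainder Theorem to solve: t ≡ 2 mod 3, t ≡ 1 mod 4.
M = 3 × 4 = 12. M₁ = 4, y₁ ≡ 1 mod 3. M₂ = 3, y₂ ≡ 3 mod 4. t = 2×4×1 + 1×3×3 ≡ 5 mod 12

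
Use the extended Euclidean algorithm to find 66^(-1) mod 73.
Extended GCD: 66(-21) + 73(19) = 1. So 66^(-1) ≡ -21 ≡ 52 (mod 73). Verify: 66 × 52 = 3432 ≡ 1 (mod 73)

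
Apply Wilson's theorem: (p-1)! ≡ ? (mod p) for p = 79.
By Wilson's theorem, (78)! ≡ -1 ≡ 78 mod 79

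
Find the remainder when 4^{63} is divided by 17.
By Fermat: 4^{16} ≡ 1 (mod 17). 63 = 3×16 + 15. So 4^{63} ≡ 4^{15} ≡ 13 (mod 17)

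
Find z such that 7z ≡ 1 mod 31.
Since 31 is prime, by Fermat 7^(-1) ≡ 7^{29} ≡ 9 mod 31. Verify: 7 × 9 = 63 ≡ 1 mod 31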